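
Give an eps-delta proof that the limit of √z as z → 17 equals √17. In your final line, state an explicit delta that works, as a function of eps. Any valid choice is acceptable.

delta = min(17, √17·eps)

Fix eps > 0. We want delta > 0 such that 0 < |z − 17| < delta implies |√z − √17| < eps.
Rationalise: √z − √17 = (z − 17)/(√z + √17), so |√z − √17| = |z − 17|/(√z + √17).
Restrict delta ≤ 17 so that |z − 17| < 17 forces z > 0, and then √z + √17 > √17.
Hence |√z − √17| < |z − 17|/√17, which is < eps once |z − 17| < √17·eps.
Take delta = min(17, √17·eps). If 0 < |z − 17| < delta then z > 0 and |√z − √17| < |z − 17|/√17 < eps.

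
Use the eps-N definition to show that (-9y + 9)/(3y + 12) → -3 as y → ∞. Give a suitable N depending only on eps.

N = 15/eps

Let eps > 0. We seek N > 0 such that y > N implies |(-9y + 9)/(3y + 12) + 3| < eps.
(-9y + 9)/(3y + 12) + 3 = (3(-9y + 9) − (-9)(3y + 12)) / (3(3y + 12)) = 135/(3(3y + 12)).
For y > 0 we have 3y + 12 > 3y, so |(-9y + 9)/(3y + 12) + 3| = 135/(3(3y + 12)) < 135/(3·3y) = 15/y.
Thus |(-9y + 9)/(3y + 12) + 3| < eps whenever y > 15/eps.
Take N = 15/eps. If y > N then |(-9y + 9)/(3y + 12) + 3| < 15/y < eps.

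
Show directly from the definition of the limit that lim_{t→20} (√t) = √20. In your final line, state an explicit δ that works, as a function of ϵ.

δ = min(20, √20·ϵ)

Fix ϵ > 0. We want δ > 0 such that 0 < |t − 20| < δ implies |√t − √20| < ϵ.
Rationalise: √t − √20 = (t − 20)/(√t + √20), so |√t − √20| = |t − 20|/(√t + √20).
Restrict δ ≤ 20 so that |t − 20| < 20 forces t > 0, and then √t + √20 > √20.
Hence |√t − √20| < |t − 20|/√20, which is < ϵ once |t − 20| < √20·ϵ.
Take δ = min(20, √20·ϵ). If 0 < |t − 20| < δ then t > 0 and |√t − √20| < |t − 20|/√20 < ϵ.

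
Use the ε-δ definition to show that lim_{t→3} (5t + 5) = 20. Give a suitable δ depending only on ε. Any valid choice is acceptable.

δ = ε/5

Let ε > 0 be given. We need δ > 0 so that 0 < |t − 3| < δ implies |(5t + 5) − 20| < ε.
|(5t + 5) − 20| = |5t - 15| = 5|t − 3|.
So 5|t − 3| < ε exactly when |t − 3| < ε/5.
Take δ = ε/5. If 0 < |t − 3| < δ then |(5t + 5) − 20| = 5|t − 3| < 5·(ε/5) = ε.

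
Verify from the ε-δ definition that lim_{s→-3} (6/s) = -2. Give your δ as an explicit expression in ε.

δ = min(3/2, (3/4)ε)

Let ε > 0. We seek δ > 0 such that 0 < |s + 3| < δ implies |6/s + 2| < ε.
|6/s + 2| = 6·|-3 − s|/(3·|s|) = 6|s + 3|/(3|s|).
Restrict δ ≤ 3/2. Then |s + 3| < 3/2 gives |s| > 3/2, so 3|s| > 9/2.
Then |6/s + 2| < 6|s + 3|/(9/2), which is < ε when |s + 3| < (3/4)ε.
Take δ = min(3/2, (3/4)ε). Then 0 < |s + 3| < δ gives both |s + 3| < 3/2 and |s + 3| < (3/4)ε, so |6/s + 2| < ε.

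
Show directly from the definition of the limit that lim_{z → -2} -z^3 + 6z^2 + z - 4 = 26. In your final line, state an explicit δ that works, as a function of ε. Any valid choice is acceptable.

δ = min(2, ε/63)

Let ε > 0 be given. We want δ > 0 such that 0 < |z + 2| < δ implies |(-z^3 + 6z^2 + z - 4) − 26| < ε.
(-z^3 + 6z^2 + z - 4) − 26 = -z^3 + 6z^2 + z - 30 = (z + 2)(-z^2 + 8z - 15).
So |(-z^3 + 6z^2 + z - 4) − 26| = |z + 2|·|-z^2 + 8z - 15|.
Require δ ≤ 2. Then |z + 2| < 2 gives |z| < 4, and by the triangle inequality |-z^2 + 8z - 15| ≤ 4^2 + 8·4 + 15 = 63.
Hence |(-z^3 + 6z^2 + z - 4) − 26| ≤ 63|z + 2| < ε provided |z + 2| < ε/63.
Choosing δ = min(2, ε/63) ensures both conditions, hence |(-z^3 + 6z^2 + z - 4) − 26| < ε.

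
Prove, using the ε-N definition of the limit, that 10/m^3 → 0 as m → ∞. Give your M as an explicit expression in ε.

M = (10/ε)^{1/3}

Let ε > 0 be given. For m ≥ 1, |10/m^3 − 0| = 10/m^3.
10/m^3 < ε ⇔ m^3 > 10/ε ⇔ m > (10/ε)^{1/3}.
Take M = (10/ε)^{1/3}. Then m > M implies 10/m^3 < ε.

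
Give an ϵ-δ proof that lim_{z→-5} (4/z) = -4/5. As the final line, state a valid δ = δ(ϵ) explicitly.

Fix ϵ > 0. We seek δ > 0 such that 0 < |z + 5| < δ implies |4/z + 4/5| < ϵ.
|4/z + 4/5| = 4·|-5 − z|/(5·|z|) = 4|z + 5|/(5|z|).
Require δ ≤ 5/2 so that |z| > 5 − 5/2 = 5/2, hence 5|z| > 25/2.
Then |4/z + 4/5| < 4|z + 5|/(25/2), which is < ϵ when |z + 5| < (25/8)ϵ.
Take δ = min(5/2, (25/8)ϵ). Then 0 < |z + 5| < δ gives both |z + 5| < 5/2 and |z + 5| < (25/8)ϵ, so |4/z + 4/5| < ϵ.

δ = min(5/2, (25/8)ϵ)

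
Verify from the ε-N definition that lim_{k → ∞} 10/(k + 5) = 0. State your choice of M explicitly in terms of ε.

Let ε > 0. For k ≥ 1, |10/(k + 5) − 0| = 10/(k + 5) ≤ 10/k.
We need 10/k < ε, i.e. k > 10/ε.
Take M = 10/ε. If k > M then |10/(k + 5)| ≤ 10/k < ε.

M = 10/ε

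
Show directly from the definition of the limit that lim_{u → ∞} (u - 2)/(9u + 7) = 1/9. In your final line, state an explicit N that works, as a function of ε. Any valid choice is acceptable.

N = (25/81)/ε

Let ε > 0 be given. We seek N > 0 such that u > N implies |(u - 2)/(9u + 7) − (1/9)| < ε.
(u - 2)/(9u + 7) − (1/9) = (9(u - 2) − (9u + 7)) / (9(9u + 7)) = -25/(9(9u + 7)).
For u > 0 we have 9u + 7 > 9u, so |(u - 2)/(9u + 7) − (1/9)| = 25/(9(9u + 7)) < 25/(9·9u) = (25/81)/u.
Thus |(u - 2)/(9u + 7) − (1/9)| < ε whenever u > (25/81)/ε.
Take N = (25/81)/ε. If u > N then |(u - 2)/(9u + 7) − (1/9)| < (25/81)/u < ε.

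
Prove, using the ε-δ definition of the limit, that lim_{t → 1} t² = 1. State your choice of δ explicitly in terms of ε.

Fix ε > 0. We seek δ > 0 with 0 < |t − 1| < δ ⇒ |t² − 1| < ε.
Factor: t² − 1 = (t − 1)(t + 1), so |t² − 1| = |t − 1|·|t + 1|.
Restrict δ ≤ 1. Then |t − 1| < 1 gives |t| < 2, so by the triangle inequality |t + 1| ≤ 2 + 1 = 3.
Hence |t² − 1| ≤ 3|t − 1|, which is < ε once |t − 1| < ε/3.
Take δ = min(1, ε/3). If 0 < |t − 1| < δ then both bounds hold and |t² − 1| ≤ 3|t − 1| < 3·(ε/3) = ε.

δ = min(1, ε/3)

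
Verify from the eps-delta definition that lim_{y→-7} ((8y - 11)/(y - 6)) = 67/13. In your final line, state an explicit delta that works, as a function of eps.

delta = min(13/2, (169/74)eps)

Let eps > 0. We want delta > 0 with 0 < |y + 7| < delta ⇒ |(8y - 11)/(y - 6) − (67/13)| < eps.
Combining over a common denominator, (8y - 11)/(y - 6) − (67/13) = [(8y - 11)·(-13) − (-67)·(y - 6)] / [(-13)·(y - 6)] = -37(y + 7) / ((-13)(y - 6)).
So |(8y - 11)/(y - 6) − (67/13)| = 37|y + 7| / (13·|y − 6|).
Restrict delta ≤ 13/2. Then |y + 7| < 13/2 gives |y − 6| = |(y + 7) + (-13)| ≥ 13 − 13/2 = 13/2.
Hence |(8y - 11)/(y - 6) − (67/13)| < 37|y + 7|/(13·(13/2)) = (74/169)|y + 7|, which is < eps once |y + 7| < (169/74)eps.
Take delta = min(13/2, (169/74)eps). Then 0 < |y + 7| < delta forces both bounds, so |(8y - 11)/(y - 6) − (67/13)| < eps.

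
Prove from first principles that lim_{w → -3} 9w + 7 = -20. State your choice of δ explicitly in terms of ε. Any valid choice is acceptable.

Let ε > 0. We need δ > 0 so that 0 < |w + 3| < δ implies |(9w + 7) + 20| < ε.
|(9w + 7) + 20| = |9w + 27| = 9|w + 3|.
So 9|w + 3| < ε exactly when |w + 3| < ε/9.
Take δ = ε/9. If 0 < |w + 3| < δ then |(9w + 7) + 20| = 9|w + 3| < 9·(ε/9) = ε.

δ = ε/9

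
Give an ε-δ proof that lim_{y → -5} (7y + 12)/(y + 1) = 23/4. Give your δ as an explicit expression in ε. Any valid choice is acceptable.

Suppose ε > 0. We want δ > 0 with 0 < |y + 5| < δ ⇒ |(7y + 12)/(y + 1) − (23/4)| < ε.
Combining over a common denominator, (7y + 12)/(y + 1) − (23/4) = [(7y + 12)·(-4) − (-23)·(y + 1)] / [(-4)·(y + 1)] = -5(y + 5) / ((-4)(y + 1)).
So |(7y + 12)/(y + 1) − (23/4)| = 5|y + 5| / (4·|y + 1|).
Require δ ≤ 2, so |y + 1| ≥ |-4| − |y + 5| > 4 − 2 = 2.
Hence |(7y + 12)/(y + 1) − (23/4)| < 5|y + 5|/(4·2) = (5/8)|y + 5|, which is < ε once |y + 5| < (8/5)ε.
Take δ = min(2, (8/5)ε). Then 0 < |y + 5| < δ forces both bounds, so |(7y + 12)/(y + 1) − (23/4)| < ε.

δ = min(2, (8/5)ε)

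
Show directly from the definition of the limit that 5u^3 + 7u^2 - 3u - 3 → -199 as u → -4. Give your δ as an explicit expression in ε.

δ = min(2, ε/307)

Fix ε > 0. We want δ > 0 such that 0 < |u + 4| < δ implies |(5u^3 + 7u^2 - 3u - 3) + 199| < ε.
(5u^3 + 7u^2 - 3u - 3) + 199 = 5u^3 + 7u^2 - 3u + 196 = (u + 4)(5u^2 - 13u + 49).
So |(5u^3 + 7u^2 - 3u - 3) + 199| = |u + 4|·|5u^2 - 13u + 49|.
Assume first that |u + 4| < 2, so |u| < 6. Then |5u^2 - 13u + 49| ≤ 5·6^2 + 13·6 + 49 = 307.
Hence |(5u^3 + 7u^2 - 3u - 3) + 199| ≤ 307|u + 4| < ε provided |u + 4| < ε/307.
Take δ = min(2, ε/307). Then 0 < |u + 4| < δ gives both |u + 4| < 2 and |u + 4| < ε/307, so |(5u^3 + 7u^2 - 3u - 3) + 199| < ε.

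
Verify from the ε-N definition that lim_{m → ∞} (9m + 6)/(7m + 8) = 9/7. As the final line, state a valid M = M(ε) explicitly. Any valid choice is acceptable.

Suppose ε > 0. For m ≥ 1, |(9m + 6)/(7m + 8) − (9/7)| = |-30|/(7(7m + 8)) = 30/(7(7m + 8)).
Since 7m + 8 ≥ 7m for m ≥ 1, this is ≤ 30/(7·7m) = (30/49)/m.
So |(9m + 6)/(7m + 8) − (9/7)| < ε whenever m > (30/49)/ε.
Take M = (30/49)/ε. If m > M then |(9m + 6)/(7m + 8) − (9/7)| ≤ (30/49)/m < ε.

M = (30/49)/ε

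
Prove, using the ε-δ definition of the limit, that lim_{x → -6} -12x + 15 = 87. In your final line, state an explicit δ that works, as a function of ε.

δ = ε/12

Let ε > 0. We need δ > 0 so that 0 < |x + 6| < δ implies |(-12x + 15) − 87| < ε.
|(-12x + 15) − 87| = |-12x - 72| = 12|x + 6|.
So 12|x + 6| < ε exactly when |x + 6| < ε/12.
Choosing δ = ε/12 gives |(-12x + 15) − 87| = 12|x + 6| < ε whenever |x + 6| < δ.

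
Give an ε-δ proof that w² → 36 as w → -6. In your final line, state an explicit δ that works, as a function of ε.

δ = min(1, ε/13)

Let ε > 0 be given. We seek δ > 0 with 0 < |w + 6| < δ ⇒ |w² − 36| < ε.
Factor: w² − 36 = (w + 6)(w - 6), so |w² − 36| = |w + 6|·|w - 6|.
Restrict δ ≤ 1. Then |w + 6| < 1 gives |w| < 7, so by the triangle inequality |w - 6| ≤ 7 + 6 = 13.
Hence |w² − 36| ≤ 13|w + 6|, which is < ε once |w + 6| < ε/13.
Take δ = min(1, ε/13). If 0 < |w + 6| < δ then both bounds hold and |w² − 36| ≤ 13|w + 6| < 13·(ε/13) = ε.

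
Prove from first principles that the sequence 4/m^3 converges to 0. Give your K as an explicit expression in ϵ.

Let ϵ > 0. For m ≥ 1, |4/m^3 − 0| = 4/m^3.
4/m^3 < ϵ ⇔ m^3 > 4/ϵ ⇔ m > (4/ϵ)^{1/3}.
Take K = (4/ϵ)^{1/3}. Then m > K implies 4/m^3 < ϵ.

K = (4/ϵ)^{1/3}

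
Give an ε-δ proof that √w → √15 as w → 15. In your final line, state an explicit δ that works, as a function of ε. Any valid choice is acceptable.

δ = min(15, √15·ε)

Fix ε > 0. We want δ > 0 such that 0 < |w − 15| < δ implies |√w − √15| < ε.
Multiplying by the conjugate, |√w − √15| = |w − 15|/(√w + √15).
Restrict δ ≤ 15 so that |w − 15| < 15 forces w > 0, and then √w + √15 > √15.
Hence |√w − √15| < |w − 15|/√15, which is < ε once |w − 15| < √15·ε.
Take δ = min(15, √15·ε). If 0 < |w − 15| < δ then w > 0 and |√w − √15| < |w − 15|/√15 < ε.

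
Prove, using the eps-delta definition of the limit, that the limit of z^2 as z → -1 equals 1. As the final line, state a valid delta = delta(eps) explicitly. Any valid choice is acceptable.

delta = min(1, eps/3)

Let eps > 0 be given. We seek delta > 0 with 0 < |z + 1| < delta ⇒ |z^2 − 1| < eps.
Factor: z^2 − 1 = (z + 1)(z - 1), so |z^2 − 1| = |z + 1|·|z - 1|.
Impose delta ≤ 1 so that |z| < 2; then |z - 1| ≤ 3.
Hence |z^2 − 1| ≤ 3|z + 1|, which is < eps once |z + 1| < eps/3.
Take delta = min(1, eps/3). If 0 < |z + 1| < delta then both bounds hold and |z^2 − 1| ≤ 3|z + 1| < 3·(eps/3) = eps.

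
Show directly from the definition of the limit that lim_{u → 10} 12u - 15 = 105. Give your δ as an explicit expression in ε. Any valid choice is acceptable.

Fix ε > 0. We need δ > 0 so that 0 < |u − 10| < δ implies |(12u - 15) − 105| < ε.
Since (12u - 15) − 105 = 12(u − 10), we have |(12u - 15) − 105| = 12|u − 10|.
Thus it suffices that |u − 10| < ε/12.
Choosing δ = ε/12 gives |(12u - 15) − 105| = 12|u − 10| < ε whenever |u − 10| < δ.

δ = ε/12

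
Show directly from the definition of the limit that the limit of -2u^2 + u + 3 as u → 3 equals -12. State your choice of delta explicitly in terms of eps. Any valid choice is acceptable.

delta = min(1, eps/13)

Let eps > 0 be given. We want delta > 0 such that 0 < |u − 3| < delta implies |(-2u^2 + u + 3) + 12| < eps.
(-2u^2 + u + 3) + 12 = -2u^2 + u + 15 = (u − 3)(-2u - 5).
So |(-2u^2 + u + 3) + 12| = |u − 3|·|-2u - 5|.
Assume first that |u − 3| < 1, so |u| < 4. Then |-2u - 5| ≤ 2·4 + 5 = 13.
Hence |(-2u^2 + u + 3) + 12| ≤ 13|u − 3| < eps provided |u − 3| < eps/13.
Take delta = min(1, eps/13). Then 0 < |u − 3| < delta gives both |u − 3| < 1 and |u − 3| < eps/13, so |(-2u^2 + u + 3) + 12| < eps.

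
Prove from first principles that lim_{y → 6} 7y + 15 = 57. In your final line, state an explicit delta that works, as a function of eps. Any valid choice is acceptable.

Suppose eps > 0. We need delta > 0 so that 0 < |y − 6| < delta implies |(7y + 15) − 57| < eps.
Since (7y + 15) − 57 = 7(y − 6), we have |(7y + 15) − 57| = 7|y − 6|.
Thus it suffices that |y − 6| < eps/7.
Take delta = eps/7. If 0 < |y − 6| < delta then |(7y + 15) − 57| = 7|y − 6| < 7·(eps/7) = eps.

delta = eps/7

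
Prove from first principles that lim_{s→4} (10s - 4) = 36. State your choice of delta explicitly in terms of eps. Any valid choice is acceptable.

Fix eps > 0. We need delta > 0 so that 0 < |s − 4| < delta implies |(10s - 4) − 36| < eps.
|(10s - 4) − 36| = |10s - 40| = 10|s − 4|.
So 10|s − 4| < eps exactly when |s − 4| < eps/10.
Take delta = eps/10. If 0 < |s − 4| < delta then |(10s - 4) − 36| = 10|s − 4| < 10·(eps/10) = eps.

delta = eps/10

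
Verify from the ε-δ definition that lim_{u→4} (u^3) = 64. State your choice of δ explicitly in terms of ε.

δ = min(1, ε/61)

Let ε > 0 be given. We seek δ > 0 with 0 < |u − 4| < δ ⇒ |u^3 − 64| < ε.
Factor: u^3 − 64 = (u − 4)(u^2 + 4u + 16), so |u^3 − 64| = |u − 4|·|u^2 + 4u + 16|.
Impose δ ≤ 1 so that |u| < 5; then |u^2 + 4u + 16| ≤ 61.
Hence |u^3 − 64| ≤ 61|u − 4|, which is < ε once |u − 4| < ε/61.
Take δ = min(1, ε/61). If 0 < |u − 4| < δ then both bounds hold and |u^3 − 64| ≤ 61|u − 4| < 61·(ε/61) = ε.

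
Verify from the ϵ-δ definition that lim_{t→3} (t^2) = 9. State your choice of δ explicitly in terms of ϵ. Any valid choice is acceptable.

δ = min(2, ϵ/8)

Suppose ϵ > 0. We seek δ > 0 with 0 < |t − 3| < δ ⇒ |t^2 − 9| < ϵ.
Factor: t^2 − 9 = (t − 3)(t + 3), so |t^2 − 9| = |t − 3|·|t + 3|.
Impose δ ≤ 2 so that |t| < 5; then |t + 3| ≤ 8.
Hence |t^2 − 9| ≤ 8|t − 3|, which is < ϵ once |t − 3| < ϵ/8.
Take δ = min(2, ϵ/8). If 0 < |t − 3| < δ then both bounds hold and |t^2 − 9| ≤ 8|t − 3| < 8·(ϵ/8) = ϵ.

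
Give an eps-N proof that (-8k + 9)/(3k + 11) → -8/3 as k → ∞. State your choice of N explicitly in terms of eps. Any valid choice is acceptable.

N = (115/9)/eps

Suppose eps > 0. For k ≥ 1, |(-8k + 9)/(3k + 11) + 8/3| = |115|/(3(3k + 11)) = 115/(3(3k + 11)).
Since 3k + 11 ≥ 3k for k ≥ 1, this is ≤ 115/(3·3k) = (115/9)/k.
So |(-8k + 9)/(3k + 11) + 8/3| < eps whenever k > (115/9)/eps.
Take N = (115/9)/eps. If k > N then |(-8k + 9)/(3k + 11) + 8/3| ≤ (115/9)/k < eps.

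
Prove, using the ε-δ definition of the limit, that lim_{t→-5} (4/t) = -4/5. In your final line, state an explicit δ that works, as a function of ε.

δ = min(5/2, (25/8)ε)

Let ε > 0. We seek δ > 0 such that 0 < |t + 5| < δ implies |4/t + 4/5| < ε.
|4/t + 4/5| = 4·|-5 − t|/(5·|t|) = 4|t + 5|/(5|t|).
Restrict δ ≤ 5/2. Then |t + 5| < 5/2 gives |t| > 5/2, so 5|t| > 25/2.
Then |4/t + 4/5| < 4|t + 5|/(25/2), which is < ε when |t + 5| < (25/8)ε.
Take δ = min(5/2, (25/8)ε). Then 0 < |t + 5| < δ gives both |t + 5| < 5/2 and |t + 5| < (25/8)ε, so |4/t + 4/5| < ε.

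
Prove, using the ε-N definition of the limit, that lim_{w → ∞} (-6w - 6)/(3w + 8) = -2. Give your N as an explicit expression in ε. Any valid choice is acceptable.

N = (10/3)/ε

Let ε > 0. We seek N > 0 such that w > N implies |(-6w - 6)/(3w + 8) + 2| < ε.
(-6w - 6)/(3w + 8) + 2 = (3(-6w - 6) − (-6)(3w + 8)) / (3(3w + 8)) = 30/(3(3w + 8)).
For w > 0 we have 3w + 8 > 3w, so |(-6w - 6)/(3w + 8) + 2| = 30/(3(3w + 8)) < 30/(3·3w) = (10/3)/w.
Thus |(-6w - 6)/(3w + 8) + 2| < ε whenever w > (10/3)/ε.
Take N = (10/3)/ε. If w > N then |(-6w - 6)/(3w + 8) + 2| < (10/3)/w < ε.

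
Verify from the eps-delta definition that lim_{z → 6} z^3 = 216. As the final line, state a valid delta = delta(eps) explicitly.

Let eps > 0 be given. We seek delta > 0 with 0 < |z − 6| < delta ⇒ |z^3 − 216| < eps.
Factor: z^3 − 216 = (z − 6)(z^2 + 6z + 36), so |z^3 − 216| = |z − 6|·|z^2 + 6z + 36|.
Restrict delta ≤ 1. Then |z − 6| < 1 gives |z| < 7, so by the triangle inequality |z^2 + 6z + 36| ≤ 7^2 + 6·7 + 36 = 127.
Hence |z^3 − 216| ≤ 127|z − 6|, which is < eps once |z − 6| < eps/127.
Take delta = min(1, eps/127). If 0 < |z − 6| < delta then both bounds hold and |z^3 − 216| ≤ 127|z − 6| < 127·(eps/127) = eps.

delta = min(1, eps/127)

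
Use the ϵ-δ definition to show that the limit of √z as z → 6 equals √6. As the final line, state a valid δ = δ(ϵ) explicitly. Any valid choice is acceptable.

Suppose ϵ > 0. We want δ > 0 such that 0 < |z − 6| < δ implies |√z − √6| < ϵ.
Rationalise: √z − √6 = (z − 6)/(√z + √6), so |√z − √6| = |z − 6|/(√z + √6).
Restrict δ ≤ 6 so that |z − 6| < 6 forces z > 0, and then √z + √6 > √6.
Hence |√z − √6| < |z − 6|/√6, which is < ϵ once |z − 6| < √6·ϵ.
Take δ = min(6, √6·ϵ). If 0 < |z − 6| < δ then z > 0 and |√z − √6| < |z − 6|/√6 < ϵ.

δ = min(6, √6·ϵ)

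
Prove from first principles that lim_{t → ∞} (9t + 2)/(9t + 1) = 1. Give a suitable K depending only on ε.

Suppose ε > 0. We seek K > 0 such that t > K implies |(9t + 2)/(9t + 1) − 1| < ε.
(9t + 2)/(9t + 1) − 1 = (9(9t + 2) − 9(9t + 1)) / (9(9t + 1)) = 9/(9(9t + 1)).
For t > 0 we have 9t + 1 > 9t, so |(9t + 2)/(9t + 1) − 1| = 9/(9(9t + 1)) < 9/(9·9t) = (1/9)/t.
Thus |(9t + 2)/(9t + 1) − 1| < ε whenever t > (1/9)/ε.
Take K = (1/9)/ε. If t > K then |(9t + 2)/(9t + 1) − 1| < (1/9)/t < ε.

K = (1/9)/ε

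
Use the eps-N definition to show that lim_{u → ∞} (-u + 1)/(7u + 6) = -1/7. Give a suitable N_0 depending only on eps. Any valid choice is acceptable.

Let eps > 0 be given. We seek N_0 > 0 such that u > N_0 implies |(-u + 1)/(7u + 6) + 1/7| < eps.
(-u + 1)/(7u + 6) + 1/7 = (7(-u + 1) − (-1)(7u + 6)) / (7(7u + 6)) = 13/(7(7u + 6)).
For u > 0 we have 7u + 6 > 7u, so |(-u + 1)/(7u + 6) + 1/7| = 13/(7(7u + 6)) < 13/(7·7u) = (13/49)/u.
Thus |(-u + 1)/(7u + 6) + 1/7| < eps whenever u > (13/49)/eps.
Take N_0 = (13/49)/eps. If u > N_0 then |(-u + 1)/(7u + 6) + 1/7| < (13/49)/u < eps.

N_0 = (13/49)/eps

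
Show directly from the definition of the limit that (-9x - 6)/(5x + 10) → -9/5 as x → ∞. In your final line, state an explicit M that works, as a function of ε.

Fix ε > 0. We seek M > 0 such that x > M implies |(-9x - 6)/(5x + 10) + 9/5| < ε.
(-9x - 6)/(5x + 10) + 9/5 = (5(-9x - 6) − (-9)(5x + 10)) / (5(5x + 10)) = 60/(5(5x + 10)).
For x > 0 we have 5x + 10 > 5x, so |(-9x - 6)/(5x + 10) + 9/5| = 60/(5(5x + 10)) < 60/(5·5x) = (12/5)/x.
Thus |(-9x - 6)/(5x + 10) + 9/5| < ε whenever x > (12/5)/ε.
Take M = (12/5)/ε. If x > M then |(-9x - 6)/(5x + 10) + 9/5| < (12/5)/x < ε.

M = (12/5)/ε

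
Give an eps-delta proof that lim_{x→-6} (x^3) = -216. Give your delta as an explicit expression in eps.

delta = min(1, eps/127)

Let eps > 0. We seek delta > 0 with 0 < |x + 6| < delta ⇒ |x^3 + 216| < eps.
Factor: x^3 + 216 = (x + 6)(x^2 - 6x + 36), so |x^3 + 216| = |x + 6|·|x^2 - 6x + 36|.
Impose delta ≤ 1 so that |x| < 7; then |x^2 - 6x + 36| ≤ 127.
Hence |x^3 + 216| ≤ 127|x + 6|, which is < eps once |x + 6| < eps/127.
Take delta = min(1, eps/127). If 0 < |x + 6| < delta then both bounds hold and |x^3 + 216| ≤ 127|x + 6| < 127·(eps/127) = eps.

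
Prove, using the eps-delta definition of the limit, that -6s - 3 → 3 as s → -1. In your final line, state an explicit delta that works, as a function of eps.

delta = eps/6

Suppose eps > 0. We need delta > 0 so that 0 < |s + 1| < delta implies |(-6s - 3) − 3| < eps.
|(-6s - 3) − 3| = |-6s - 6| = 6|s + 1|.
So 6|s + 1| < eps exactly when |s + 1| < eps/6.
Take delta = eps/6. If 0 < |s + 1| < delta then |(-6s - 3) − 3| = 6|s + 1| < 6·(eps/6) = eps.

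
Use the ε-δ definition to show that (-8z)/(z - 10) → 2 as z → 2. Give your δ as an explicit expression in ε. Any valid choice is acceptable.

δ = min(4, (2/5)ε)

Suppose ε > 0. We want δ > 0 with 0 < |z − 2| < δ ⇒ |(-8z)/(z - 10) − 2| < ε.
Combining over a common denominator, (-8z)/(z - 10) − 2 = [(-8z)·(-8) − (-16)·(z - 10)] / [(-8)·(z - 10)] = 80(z − 2) / ((-8)(z - 10)).
So |(-8z)/(z - 10) − 2| = 80|z − 2| / (8·|z − 10|).
Require δ ≤ 4, so |z − 10| ≥ |-8| − |z − 2| > 8 − 4 = 4.
Hence |(-8z)/(z - 10) − 2| < 80|z − 2|/(8·4) = (5/2)|z − 2|, which is < ε once |z − 2| < (2/5)ε.
Take δ = min(4, (2/5)ε). Then 0 < |z − 2| < δ forces both bounds, so |(-8z)/(z - 10) − 2| < ε.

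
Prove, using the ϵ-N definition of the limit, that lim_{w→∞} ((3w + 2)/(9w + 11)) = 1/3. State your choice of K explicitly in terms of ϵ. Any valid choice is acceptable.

K = (5/27)/ϵ

Let ϵ > 0 be given. We seek K > 0 such that w > K implies |(3w + 2)/(9w + 11) − (1/3)| < ϵ.
(3w + 2)/(9w + 11) − (1/3) = (9(3w + 2) − 3(9w + 11)) / (9(9w + 11)) = -15/(9(9w + 11)).
For w > 0 we have 9w + 11 > 9w, so |(3w + 2)/(9w + 11) − (1/3)| = 15/(9(9w + 11)) < 15/(9·9w) = (5/27)/w.
Thus |(3w + 2)/(9w + 11) − (1/3)| < ϵ whenever w > (5/27)/ϵ.
Take K = (5/27)/ϵ. If w > K then |(3w + 2)/(9w + 11) − (1/3)| < (5/27)/w < ϵ.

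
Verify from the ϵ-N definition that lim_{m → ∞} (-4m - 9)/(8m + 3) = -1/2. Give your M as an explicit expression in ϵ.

Suppose ϵ > 0. For m ≥ 1, |(-4m - 9)/(8m + 3) + 1/2| = |-60|/(8(8m + 3)) = 60/(8(8m + 3)).
Since 8m + 3 ≥ 8m for m ≥ 1, this is ≤ 60/(8·8m) = (15/16)/m.
So |(-4m - 9)/(8m + 3) + 1/2| < ϵ whenever m > (15/16)/ϵ.
Take M = (15/16)/ϵ. If m > M then |(-4m - 9)/(8m + 3) + 1/2| ≤ (15/16)/m < ϵ.

M = (15/16)/ϵ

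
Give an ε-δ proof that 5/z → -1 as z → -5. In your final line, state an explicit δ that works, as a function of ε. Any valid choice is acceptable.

δ = min(5/2, (5/2)ε)

Suppose ε > 0. We seek δ > 0 such that 0 < |z + 5| < δ implies |5/z + 1| < ε.
|5/z + 1| = 5·|-5 − z|/(5·|z|) = 5|z + 5|/(5|z|).
Restrict δ ≤ 5/2. Then |z + 5| < 5/2 gives |z| > 5/2, so 5|z| > 25/2.
Then |5/z + 1| < 5|z + 5|/(25/2), which is < ε when |z + 5| < (5/2)ε.
Take δ = min(5/2, (5/2)ε). Then 0 < |z + 5| < δ gives both |z + 5| < 5/2 and |z + 5| < (5/2)ε, so |5/z + 1| < ε.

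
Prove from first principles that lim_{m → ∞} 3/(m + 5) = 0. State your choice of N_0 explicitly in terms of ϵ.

Suppose ϵ > 0. For m ≥ 1, |3/(m + 5) − 0| = 3/(m + 5) ≤ 3/m.
We need 3/m < ϵ, i.e. m > 3/ϵ.
Take N_0 = 3/ϵ. If m > N_0 then |3/(m + 5)| ≤ 3/m < ϵ.

N_0 = 3/ϵ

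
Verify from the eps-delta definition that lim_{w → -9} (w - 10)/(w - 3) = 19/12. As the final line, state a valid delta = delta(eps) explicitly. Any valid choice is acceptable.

delta = min(6, (72/7)eps)

Let eps > 0. We want delta > 0 with 0 < |w + 9| < delta ⇒ |(w - 10)/(w - 3) − (19/12)| < eps.
Combining over a common denominator, (w - 10)/(w - 3) − (19/12) = [(w - 10)·(-12) − (-19)·(w - 3)] / [(-12)·(w - 3)] = 7(w + 9) / ((-12)(w - 3)).
So |(w - 10)/(w - 3) − (19/12)| = 7|w + 9| / (12·|w − 3|).
Require delta ≤ 6, so |w − 3| ≥ |-12| − |w + 9| > 12 − 6 = 6.
Hence |(w - 10)/(w - 3) − (19/12)| < 7|w + 9|/(12·6) = (7/72)|w + 9|, which is < eps once |w + 9| < (72/7)eps.
Take delta = min(6, (72/7)eps). Then 0 < |w + 9| < delta forces both bounds, so |(w - 10)/(w - 3) − (19/12)| < eps.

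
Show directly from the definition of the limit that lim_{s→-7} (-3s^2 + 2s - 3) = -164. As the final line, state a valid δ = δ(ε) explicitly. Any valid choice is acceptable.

Suppose ε > 0. We want δ > 0 such that 0 < |s + 7| < δ implies |(-3s^2 + 2s - 3) + 164| < ε.
(-3s^2 + 2s - 3) + 164 = -3s^2 + 2s + 161 = (s + 7)(-3s + 23).
So |(-3s^2 + 2s - 3) + 164| = |s + 7|·|-3s + 23|.
Assume first that |s + 7| < 1, so |s| < 8. Then |-3s + 23| ≤ 3·8 + 23 = 47.
Hence |(-3s^2 + 2s - 3) + 164| ≤ 47|s + 7| < ε provided |s + 7| < ε/47.
Take δ = min(1, ε/47). Then 0 < |s + 7| < δ gives both |s + 7| < 1 and |s + 7| < ε/47, so |(-3s^2 + 2s - 3) + 164| < ε.

δ = min(1, ε/47)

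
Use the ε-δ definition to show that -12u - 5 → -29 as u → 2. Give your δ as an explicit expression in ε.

Let ε > 0 be given. We need δ > 0 so that 0 < |u − 2| < δ implies |(-12u - 5) + 29| < ε.
|(-12u - 5) + 29| = |-12u + 24| = 12|u − 2|.
Thus it suffices that |u − 2| < ε/12.
Take δ = ε/12. If 0 < |u − 2| < δ then |(-12u - 5) + 29| = 12|u − 2| < 12·(ε/12) = ε.

δ = ε/12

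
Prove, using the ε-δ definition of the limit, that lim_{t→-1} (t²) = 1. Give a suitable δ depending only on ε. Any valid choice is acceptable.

δ = min(1, ε/3)

Fix ε > 0. We seek δ > 0 with 0 < |t + 1| < δ ⇒ |t² − 1| < ε.
Factor: t² − 1 = (t + 1)(t - 1), so |t² − 1| = |t + 1|·|t - 1|.
Restrict δ ≤ 1. Then |t + 1| < 1 gives |t| < 2, so by the triangle inequality |t - 1| ≤ 2 + 1 = 3.
Hence |t² − 1| ≤ 3|t + 1|, which is < ε once |t + 1| < ε/3.
Take δ = min(1, ε/3). If 0 < |t + 1| < δ then both bounds hold and |t² − 1| ≤ 3|t + 1| < 3·(ε/3) = ε.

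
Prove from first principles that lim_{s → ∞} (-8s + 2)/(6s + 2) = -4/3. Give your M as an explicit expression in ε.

M = (7/9)/ε

Suppose ε > 0. We seek M > 0 such that s > M implies |(-8s + 2)/(6s + 2) + 4/3| < ε.
(-8s + 2)/(6s + 2) + 4/3 = (6(-8s + 2) − (-8)(6s + 2)) / (6(6s + 2)) = 28/(6(6s + 2)).
For s > 0 we have 6s + 2 > 6s, so |(-8s + 2)/(6s + 2) + 4/3| = 28/(6(6s + 2)) < 28/(6·6s) = (7/9)/s.
Thus |(-8s + 2)/(6s + 2) + 4/3| < ε whenever s > (7/9)/ε.
Take M = (7/9)/ε. If s > M then |(-8s + 2)/(6s + 2) + 4/3| < (7/9)/s < ε.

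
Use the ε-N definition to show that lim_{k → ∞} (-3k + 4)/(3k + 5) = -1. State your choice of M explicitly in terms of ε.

M = 3/ε

Fix ε > 0. For k ≥ 1, |(-3k + 4)/(3k + 5) + 1| = |27|/(3(3k + 5)) = 27/(3(3k + 5)).
Since 3k + 5 ≥ 3k for k ≥ 1, this is ≤ 27/(3·3k) = 3/k.
So |(-3k + 4)/(3k + 5) + 1| < ε whenever k > 3/ε.
Take M = 3/ε. If k > M then |(-3k + 4)/(3k + 5) + 1| ≤ 3/k < ε.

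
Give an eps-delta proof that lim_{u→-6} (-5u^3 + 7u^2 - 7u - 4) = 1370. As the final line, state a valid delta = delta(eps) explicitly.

delta = min(2, eps/845)

Fix eps > 0. We want delta > 0 such that 0 < |u + 6| < delta implies |(-5u^3 + 7u^2 - 7u - 4) − 1370| < eps.
(-5u^3 + 7u^2 - 7u - 4) − 1370 = -5u^3 + 7u^2 - 7u - 1374 = (u + 6)(-5u^2 + 37u - 229).
So |(-5u^3 + 7u^2 - 7u - 4) − 1370| = |u + 6|·|-5u^2 + 37u - 229|.
Assume first that |u + 6| < 2, so |u| < 8. Then |-5u^2 + 37u - 229| ≤ 5·8^2 + 37·8 + 229 = 845.
Hence |(-5u^3 + 7u^2 - 7u - 4) − 1370| ≤ 845|u + 6| < eps provided |u + 6| < eps/845.
Take delta = min(2, eps/845). Then 0 < |u + 6| < delta gives both |u + 6| < 2 and |u + 6| < eps/845, so |(-5u^3 + 7u^2 - 7u - 4) − 1370| < eps.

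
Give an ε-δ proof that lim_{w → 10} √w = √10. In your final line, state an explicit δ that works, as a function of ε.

Let ε > 0. We want δ > 0 such that 0 < |w − 10| < δ implies |√w − √10| < ε.
Multiplying by the conjugate, |√w − √10| = |w − 10|/(√w + √10).
Restrict δ ≤ 10 so that |w − 10| < 10 forces w > 0, and then √w + √10 > √10.
Hence |√w − √10| < |w − 10|/√10, which is < ε once |w − 10| < √10·ε.
Take δ = min(10, √10·ε). If 0 < |w − 10| < δ then w > 0 and |√w − √10| < |w − 10|/√10 < ε.

δ = min(10, √10·ε)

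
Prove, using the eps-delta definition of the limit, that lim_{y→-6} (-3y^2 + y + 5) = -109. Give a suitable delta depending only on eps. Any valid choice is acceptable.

delta = min(1, eps/40)

Let eps > 0. We want delta > 0 such that 0 < |y + 6| < delta implies |(-3y^2 + y + 5) + 109| < eps.
(-3y^2 + y + 5) + 109 = -3y^2 + y + 114 = (y + 6)(-3y + 19).
So |(-3y^2 + y + 5) + 109| = |y + 6|·|-3y + 19|.
Require delta ≤ 1. Then |y + 6| < 1 gives |y| < 7, and by the triangle inequality |-3y + 19| ≤ 3·7 + 19 = 40.
Hence |(-3y^2 + y + 5) + 109| ≤ 40|y + 6| < eps provided |y + 6| < eps/40.
Choosing delta = min(1, eps/40) ensures both conditions, hence |(-3y^2 + y + 5) + 109| < eps.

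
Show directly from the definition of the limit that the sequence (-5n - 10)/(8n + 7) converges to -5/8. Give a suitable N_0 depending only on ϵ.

N_0 = (45/64)/ϵ

Let ϵ > 0. For n ≥ 1, |(-5n - 10)/(8n + 7) + 5/8| = |-45|/(8(8n + 7)) = 45/(8(8n + 7)).
Since 8n + 7 ≥ 8n for n ≥ 1, this is ≤ 45/(8·8n) = (45/64)/n.
So |(-5n - 10)/(8n + 7) + 5/8| < ϵ whenever n > (45/64)/ϵ.
Take N_0 = (45/64)/ϵ. If n > N_0 then |(-5n - 10)/(8n + 7) + 5/8| ≤ (45/64)/n < ϵ.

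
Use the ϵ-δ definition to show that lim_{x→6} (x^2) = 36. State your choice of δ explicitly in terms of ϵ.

Let ϵ > 0 be given. We seek δ > 0 with 0 < |x − 6| < δ ⇒ |x^2 − 36| < ϵ.
Factor: x^2 − 36 = (x − 6)(x + 6), so |x^2 − 36| = |x − 6|·|x + 6|.
Impose δ ≤ 2 so that |x| < 8; then |x + 6| ≤ 14.
Hence |x^2 − 36| ≤ 14|x − 6|, which is < ϵ once |x − 6| < ϵ/14.
Take δ = min(2, ϵ/14). If 0 < |x − 6| < δ then both bounds hold and |x^2 − 36| ≤ 14|x − 6| < 14·(ϵ/14) = ϵ.

δ = min(2, ϵ/14)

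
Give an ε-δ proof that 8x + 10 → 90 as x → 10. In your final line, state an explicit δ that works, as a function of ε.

δ = ε/8

Let ε > 0 be given. We need δ > 0 so that 0 < |x − 10| < δ implies |(8x + 10) − 90| < ε.
|(8x + 10) − 90| = |8x - 80| = 8|x − 10|.
Thus it suffices that |x − 10| < ε/8.
Take δ = ε/8. If 0 < |x − 10| < δ then |(8x + 10) − 90| = 8|x − 10| < 8·(ε/8) = ε.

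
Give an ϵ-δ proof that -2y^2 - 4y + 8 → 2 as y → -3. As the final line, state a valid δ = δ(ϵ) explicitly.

Suppose ϵ > 0. We want δ > 0 such that 0 < |y + 3| < δ implies |(-2y^2 - 4y + 8) − 2| < ϵ.
(-2y^2 - 4y + 8) − 2 = -2y^2 - 4y + 6 = (y + 3)(-2y + 2).
So |(-2y^2 - 4y + 8) − 2| = |y + 3|·|-2y + 2|.
Assume first that |y + 3| < 1, so |y| < 4. Then |-2y + 2| ≤ 2·4 + 2 = 10.
Hence |(-2y^2 - 4y + 8) − 2| ≤ 10|y + 3| < ϵ provided |y + 3| < ϵ/10.
Choosing δ = min(1, ϵ/10) ensures both conditions, hence |(-2y^2 - 4y + 8) − 2| < ϵ.

δ = min(1, ϵ/10)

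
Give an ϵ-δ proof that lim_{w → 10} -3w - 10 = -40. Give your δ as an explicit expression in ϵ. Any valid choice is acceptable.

δ = ϵ/3

Let ϵ > 0. We need δ > 0 so that 0 < |w − 10| < δ implies |(-3w - 10) + 40| < ϵ.
Since (-3w - 10) + 40 = -3(w − 10), we have |(-3w - 10) + 40| = 3|w − 10|.
Thus it suffices that |w − 10| < ϵ/3.
Choosing δ = ϵ/3 gives |(-3w - 10) + 40| = 3|w − 10| < ϵ whenever |w − 10| < δ.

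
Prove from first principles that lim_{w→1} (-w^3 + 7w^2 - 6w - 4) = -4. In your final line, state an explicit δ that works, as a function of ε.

Suppose ε > 0. We want δ > 0 such that 0 < |w − 1| < δ implies |(-w^3 + 7w^2 - 6w - 4) + 4| < ε.
(-w^3 + 7w^2 - 6w - 4) + 4 = -w^3 + 7w^2 - 6w = (w − 1)(-w^2 + 6w).
So |(-w^3 + 7w^2 - 6w - 4) + 4| = |w − 1|·|-w^2 + 6w|.
Require δ ≤ 1. Then |w − 1| < 1 gives |w| < 2, and by the triangle inequality |-w^2 + 6w| ≤ 2^2 + 6·2 = 16.
Hence |(-w^3 + 7w^2 - 6w - 4) + 4| ≤ 16|w − 1| < ε provided |w − 1| < ε/16.
Choosing δ = min(1, ε/16) ensures both conditions, hence |(-w^3 + 7w^2 - 6w - 4) + 4| < ε.

δ = min(1, ε/16)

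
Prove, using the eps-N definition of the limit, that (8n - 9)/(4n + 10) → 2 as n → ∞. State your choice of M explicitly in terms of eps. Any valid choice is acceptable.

Suppose eps > 0. For n ≥ 1, |(8n - 9)/(4n + 10) − 2| = |-116|/(4(4n + 10)) = 116/(4(4n + 10)).
Since 4n + 10 ≥ 4n for n ≥ 1, this is ≤ 116/(4·4n) = (29/4)/n.
So |(8n - 9)/(4n + 10) − 2| < eps whenever n > (29/4)/eps.
Take M = (29/4)/eps. If n > M then |(8n - 9)/(4n + 10) − 2| ≤ (29/4)/n < eps.

M = (29/4)/eps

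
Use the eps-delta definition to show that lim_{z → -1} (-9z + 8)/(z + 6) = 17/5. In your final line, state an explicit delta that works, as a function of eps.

Let eps > 0 be given. We want delta > 0 with 0 < |z + 1| < delta ⇒ |(-9z + 8)/(z + 6) − (17/5)| < eps.
Combining over a common denominator, (-9z + 8)/(z + 6) − (17/5) = [(-9z + 8)·5 − 17·(z + 6)] / [5·(z + 6)] = -62(z + 1) / (5(z + 6)).
So |(-9z + 8)/(z + 6) − (17/5)| = 62|z + 1| / (5·|z + 6|).
Require delta ≤ 5/2, so |z + 6| ≥ |5| − |z + 1| > 5 − 5/2 = 5/2.
Hence |(-9z + 8)/(z + 6) − (17/5)| < 62|z + 1|/(5·(5/2)) = (124/25)|z + 1|, which is < eps once |z + 1| < (25/124)eps.
Take delta = min(5/2, (25/124)eps). Then 0 < |z + 1| < delta forces both bounds, so |(-9z + 8)/(z + 6) − (17/5)| < eps.

delta = min(5/2, (25/124)eps)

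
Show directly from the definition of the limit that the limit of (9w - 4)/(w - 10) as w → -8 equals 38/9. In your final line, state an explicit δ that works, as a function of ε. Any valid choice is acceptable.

δ = min(9, (81/43)ε)

Let ε > 0. We want δ > 0 with 0 < |w + 8| < δ ⇒ |(9w - 4)/(w - 10) − (38/9)| < ε.
Combining over a common denominator, (9w - 4)/(w - 10) − (38/9) = [(9w - 4)·(-18) − (-76)·(w - 10)] / [(-18)·(w - 10)] = -86(w + 8) / ((-18)(w - 10)).
So |(9w - 4)/(w - 10) − (38/9)| = 86|w + 8| / (18·|w − 10|).
Require δ ≤ 9, so |w − 10| ≥ |-18| − |w + 8| > 18 − 9 = 9.
Hence |(9w - 4)/(w - 10) − (38/9)| < 86|w + 8|/(18·9) = (43/81)|w + 8|, which is < ε once |w + 8| < (81/43)ε.
Take δ = min(9, (81/43)ε). Then 0 < |w + 8| < δ forces both bounds, so |(9w - 4)/(w - 10) − (38/9)| < ε.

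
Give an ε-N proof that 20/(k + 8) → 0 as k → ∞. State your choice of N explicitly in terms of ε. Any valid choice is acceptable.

Suppose ε > 0. For k ≥ 1, |20/(k + 8) − 0| = 20/(k + 8) ≤ 20/k.
We need 20/k < ε, i.e. k > 20/ε.
Take N = 20/ε. If k > N then |20/(k + 8)| ≤ 20/k < ε.

N = 20/ε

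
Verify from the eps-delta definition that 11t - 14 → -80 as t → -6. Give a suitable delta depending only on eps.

Fix eps > 0. We need delta > 0 so that 0 < |t + 6| < delta implies |(11t - 14) + 80| < eps.
|(11t - 14) + 80| = |11t + 66| = 11|t + 6|.
Thus it suffices that |t + 6| < eps/11.
Choosing delta = eps/11 gives |(11t - 14) + 80| = 11|t + 6| < eps whenever |t + 6| < delta.

delta = eps/11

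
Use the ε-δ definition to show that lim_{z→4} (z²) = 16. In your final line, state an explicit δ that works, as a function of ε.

δ = min(1, ε/9)

Fix ε > 0. We seek δ > 0 with 0 < |z − 4| < δ ⇒ |z² − 16| < ε.
Factor: z² − 16 = (z − 4)(z + 4), so |z² − 16| = |z − 4|·|z + 4|.
Impose δ ≤ 1 so that |z| < 5; then |z + 4| ≤ 9.
Hence |z² − 16| ≤ 9|z − 4|, which is < ε once |z − 4| < ε/9.
Take δ = min(1, ε/9). If 0 < |z − 4| < δ then both bounds hold and |z² − 16| ≤ 9|z − 4| < 9·(ε/9) = ε.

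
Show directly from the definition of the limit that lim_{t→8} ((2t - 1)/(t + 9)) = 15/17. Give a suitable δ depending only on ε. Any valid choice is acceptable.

Fix ε > 0. We want δ > 0 with 0 < |t − 8| < δ ⇒ |(2t - 1)/(t + 9) − (15/17)| < ε.
Combining over a common denominator, (2t - 1)/(t + 9) − (15/17) = [(2t - 1)·17 − 15·(t + 9)] / [17·(t + 9)] = 19(t − 8) / (17(t + 9)).
So |(2t - 1)/(t + 9) − (15/17)| = 19|t − 8| / (17·|t + 9|).
Restrict δ ≤ 17/2. Then |t − 8| < 17/2 gives |t + 9| = |(t − 8) + 17| ≥ 17 − 17/2 = 17/2.
Hence |(2t - 1)/(t + 9) − (15/17)| < 19|t − 8|/(17·(17/2)) = (38/289)|t − 8|, which is < ε once |t − 8| < (289/38)ε.
Take δ = min(17/2, (289/38)ε). Then 0 < |t − 8| < δ forces both bounds, so |(2t - 1)/(t + 9) − (15/17)| < ε.

δ = min(17/2, (289/38)ε)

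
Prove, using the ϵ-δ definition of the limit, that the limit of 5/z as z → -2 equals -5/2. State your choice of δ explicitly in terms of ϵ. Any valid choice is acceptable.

δ = min(1, (2/5)ϵ)

Suppose ϵ > 0. We seek δ > 0 such that 0 < |z + 2| < δ implies |5/z + 5/2| < ϵ.
|5/z + 5/2| = 5·|-2 − z|/(2·|z|) = 5|z + 2|/(2|z|).
Restrict δ ≤ 1. Then |z + 2| < 1 gives |z| > 1, so 2|z| > 2.
Then |5/z + 5/2| < 5|z + 2|/2, which is < ϵ when |z + 2| < (2/5)ϵ.
Take δ = min(1, (2/5)ϵ). Then 0 < |z + 2| < δ gives both |z + 2| < 1 and |z + 2| < (2/5)ϵ, so |5/z + 5/2| < ϵ.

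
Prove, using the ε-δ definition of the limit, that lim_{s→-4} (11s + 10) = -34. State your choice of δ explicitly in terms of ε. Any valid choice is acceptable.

δ = ε/11

Fix ε > 0. We need δ > 0 so that 0 < |s + 4| < δ implies |(11s + 10) + 34| < ε.
|(11s + 10) + 34| = |11s + 44| = 11|s + 4|.
So 11|s + 4| < ε exactly when |s + 4| < ε/11.
Choosing δ = ε/11 gives |(11s + 10) + 34| = 11|s + 4| < ε whenever |s + 4| < δ.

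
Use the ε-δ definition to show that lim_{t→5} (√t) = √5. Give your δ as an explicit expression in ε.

δ = min(5, √5·ε)

Let ε > 0 be given. We want δ > 0 such that 0 < |t − 5| < δ implies |√t − √5| < ε.
Rationalise: √t − √5 = (t − 5)/(√t + √5), so |√t − √5| = |t − 5|/(√t + √5).
Restrict δ ≤ 5 so that |t − 5| < 5 forces t > 0, and then √t + √5 > √5.
Hence |√t − √5| < |t − 5|/√5, which is < ε once |t − 5| < √5·ε.
Take δ = min(5, √5·ε). If 0 < |t − 5| < δ then t > 0 and |√t − √5| < |t − 5|/√5 < ε.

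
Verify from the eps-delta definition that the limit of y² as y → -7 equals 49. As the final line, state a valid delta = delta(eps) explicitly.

Let eps > 0 be given. We seek delta > 0 with 0 < |y + 7| < delta ⇒ |y² − 49| < eps.
Factor: y² − 49 = (y + 7)(y - 7), so |y² − 49| = |y + 7|·|y - 7|.
Impose delta ≤ 1 so that |y| < 8; then |y - 7| ≤ 15.
Hence |y² − 49| ≤ 15|y + 7|, which is < eps once |y + 7| < eps/15.
Take delta = min(1, eps/15). If 0 < |y + 7| < delta then both bounds hold and |y² − 49| ≤ 15|y + 7| < 15·(eps/15) = eps.

delta = min(1, eps/15)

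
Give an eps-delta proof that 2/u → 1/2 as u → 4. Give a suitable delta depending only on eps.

delta = min(2, 4eps)

Suppose eps > 0. We seek delta > 0 such that 0 < |u − 4| < delta implies |2/u − (1/2)| < eps.
|2/u − (1/2)| = 2·|4 − u|/(4·|u|) = 2|u − 4|/(4|u|).
Require delta ≤ 2 so that |u| > 4 − 2 = 2, hence 4|u| > 8.
Then |2/u − (1/2)| < 2|u − 4|/8, which is < eps when |u − 4| < 4eps.
Take delta = min(2, 4eps). Then 0 < |u − 4| < delta gives both |u − 4| < 2 and |u − 4| < 4eps, so |2/u − (1/2)| < eps.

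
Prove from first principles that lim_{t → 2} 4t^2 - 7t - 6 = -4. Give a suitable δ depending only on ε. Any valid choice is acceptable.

δ = min(1, ε/13)

Suppose ε > 0. We want δ > 0 such that 0 < |t − 2| < δ implies |(4t^2 - 7t - 6) + 4| < ε.
(4t^2 - 7t - 6) + 4 = 4t^2 - 7t - 2 = (t − 2)(4t + 1).
So |(4t^2 - 7t - 6) + 4| = |t − 2|·|4t + 1|.
Require δ ≤ 1. Then |t − 2| < 1 gives |t| < 3, and by the triangle inequality |4t + 1| ≤ 4·3 + 1 = 13.
Hence |(4t^2 - 7t - 6) + 4| ≤ 13|t − 2| < ε provided |t − 2| < ε/13.
Choosing δ = min(1, ε/13) ensures both conditions, hence |(4t^2 - 7t - 6) + 4| < ε.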